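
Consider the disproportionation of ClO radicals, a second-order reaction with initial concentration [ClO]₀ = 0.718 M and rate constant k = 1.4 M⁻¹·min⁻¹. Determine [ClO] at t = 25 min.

0.02748 M

Step 1: For a second-order reaction: 1/[ClO] = 1/[ClO]₀ + kt
Step 2: 1/[ClO] = 1/0.718 + 1.4 × 25
Step 3: 1/[ClO] = 1.393 + 35 = 36.39
Step 4: [ClO] = 1/36.39 = 0.02748 M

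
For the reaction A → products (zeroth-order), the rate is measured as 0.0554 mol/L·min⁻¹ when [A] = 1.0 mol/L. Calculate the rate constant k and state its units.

0.0554 mol/L·min⁻¹

Step 1: For a zeroth-order reaction, rate = k (independent of concentration).
Step 2: k = rate = 0.0554 mol/L·min⁻¹.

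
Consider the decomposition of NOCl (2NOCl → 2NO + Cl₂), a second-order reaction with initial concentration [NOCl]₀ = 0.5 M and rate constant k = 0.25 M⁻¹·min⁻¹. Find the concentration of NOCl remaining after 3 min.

0.3636 M

Step 1: For a second-order reaction: 1/[NOCl] = 1/[NOCl]₀ + kt
Step 2: 1/[NOCl] = 1/0.5 + 0.25 × 3
Step 3: 1/[NOCl] = 2 + 0.75 = 2.75
Step 4: [NOCl] = 1/2.75 = 0.3636 M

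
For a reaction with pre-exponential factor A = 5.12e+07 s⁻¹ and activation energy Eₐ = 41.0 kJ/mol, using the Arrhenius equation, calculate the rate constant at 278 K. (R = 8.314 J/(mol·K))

1.01e+00 s⁻¹

Step 1: Use the Arrhenius equation: k = A × exp(-Eₐ/RT)
Step 2: Convert Eₐ to J/mol: 41.0 kJ/mol = 41000 J/mol
Step 3: Calculate the exponent: -Eₐ/(RT) = -41000/(8.314 × 278) = -17.73900
Step 4: k = 5.12e+07 × exp(-17.73900)
Step 5: k = 5.12e+07 × 1.97720e-08 = 1.0123e+00 s⁻¹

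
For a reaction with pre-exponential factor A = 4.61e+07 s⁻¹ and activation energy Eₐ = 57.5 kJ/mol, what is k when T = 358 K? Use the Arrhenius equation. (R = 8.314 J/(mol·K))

1.88e-01 s⁻¹

Step 1: Use the Arrhenius equation: k = A × exp(-Eₐ/RT)
Step 2: Convert Eₐ to J/mol: 57.5 kJ/mol = 57500 J/mol
Step 3: Calculate the exponent: -Eₐ/(RT) = -57500/(8.314 × 358) = -19.31856
Step 4: k = 4.61e+07 × exp(-19.31856)
Step 5: k = 4.61e+07 × 4.07433e-09 = 1.8783e-01 s⁻¹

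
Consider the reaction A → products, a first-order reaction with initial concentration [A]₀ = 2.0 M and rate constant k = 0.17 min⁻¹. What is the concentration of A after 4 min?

1.013 M

Step 1: For a first-order reaction: [A] = [A]₀ × e^(-kt)
Step 2: [A] = 2.0 × e^(-0.17 × 4)
Step 3: [A] = 2.0 × e^(-0.68)
Step 4: [A] = 2.0 × 0.506617 = 1.013 M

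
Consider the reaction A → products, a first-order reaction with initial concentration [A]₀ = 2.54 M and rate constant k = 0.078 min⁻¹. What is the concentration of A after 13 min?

0.9214 M

Step 1: For a first-order reaction: [A] = [A]₀ × e^(-kt)
Step 2: [A] = 2.54 × e^(-0.078 × 13)
Step 3: [A] = 2.54 × e^(-1.014)
Step 4: [A] = 2.54 × 0.362765 = 0.9214 M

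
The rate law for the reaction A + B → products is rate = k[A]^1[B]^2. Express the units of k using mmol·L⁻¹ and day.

(mmol·L⁻¹)⁻²·day⁻¹

Step 1: Overall order = 1 + 2 = 3.
Step 2: rate has units mmol·L⁻¹·day⁻¹; [A]^1[B]^2 has units (mmol·L⁻¹)^3.
Step 3: k = rate/([A]^1[B]^2), so units of k = (mmol·L⁻¹)^(1-3)·day⁻¹ = (mmol·L⁻¹)⁻²·day⁻¹.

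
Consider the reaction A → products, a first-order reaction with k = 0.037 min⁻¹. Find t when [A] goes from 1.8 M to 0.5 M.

34.62 min

Step 1: For first-order: t = ln([A]₀/[A])/k
Step 2: t = ln(1.8/0.5)/0.037
Step 3: t = ln(3.6)/0.037
Step 4: t = 1.281/0.037 = 34.62 min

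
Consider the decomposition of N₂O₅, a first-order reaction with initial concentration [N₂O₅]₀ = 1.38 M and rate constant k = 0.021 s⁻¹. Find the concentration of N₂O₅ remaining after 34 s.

0.6758 M

Step 1: For a first-order reaction: [N₂O₅] = [N₂O₅]₀ × e^(-kt)
Step 2: [N₂O₅] = 1.38 × e^(-0.021 × 34)
Step 3: [N₂O₅] = 1.38 × e^(-0.714)
Step 4: [N₂O₅] = 1.38 × 0.489682 = 0.6758 M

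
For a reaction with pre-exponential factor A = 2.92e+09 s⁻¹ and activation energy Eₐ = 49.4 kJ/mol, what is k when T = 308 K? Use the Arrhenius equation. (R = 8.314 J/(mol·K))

1.22e+01 s⁻¹

Step 1: Use the Arrhenius equation: k = A × exp(-Eₐ/RT)
Step 2: Convert Eₐ to J/mol: 49.4 kJ/mol = 49400 J/mol
Step 3: Calculate the exponent: -Eₐ/(RT) = -49400/(8.314 × 308) = -19.29151
Step 4: k = 2.92e+09 × exp(-19.29151)
Step 5: k = 2.92e+09 × 4.18604e-09 = 1.2223e+01 s⁻¹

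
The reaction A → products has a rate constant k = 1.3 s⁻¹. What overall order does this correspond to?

first order (1)

Step 1: The units of k for an nth-order reaction are (concentration)^(1-n)·(time)⁻¹.
Step 2: Here k has units s⁻¹, so the concentration exponent is 0.
Step 3: 1 - n = 0 ⇒ n = 1. The reaction is first order.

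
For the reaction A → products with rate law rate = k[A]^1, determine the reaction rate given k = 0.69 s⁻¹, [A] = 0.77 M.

0.5313 M/s

Step 1: Identify the rate law: rate = k[A]^1
Step 2: Substitute values: rate = 0.69 × (0.77)^1
Step 3: Calculate: rate = 0.69 × 0.77 = 0.5313 M/s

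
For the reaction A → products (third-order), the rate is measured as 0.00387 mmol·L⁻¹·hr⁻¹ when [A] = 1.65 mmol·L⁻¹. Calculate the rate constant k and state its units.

0.0008615 (mmol·L⁻¹)⁻²·hr⁻¹

Step 1: rate = k[A]^3, so k = rate / [A]^3.
Step 2: k = 0.00387 / (1.65)^3 = 0.00387 / 4.492.
Step 3: k = 0.0008615 (mmol·L⁻¹)⁻²·hr⁻¹.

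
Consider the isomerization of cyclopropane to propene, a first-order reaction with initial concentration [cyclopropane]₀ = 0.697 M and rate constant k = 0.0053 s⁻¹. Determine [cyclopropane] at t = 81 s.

0.4537 M

Step 1: For a first-order reaction: [cyclopropane] = [cyclopropane]₀ × e^(-kt)
Step 2: [cyclopropane] = 0.697 × e^(-0.0053 × 81)
Step 3: [cyclopropane] = 0.697 × e^(-0.4293)
Step 4: [cyclopropane] = 0.697 × 0.650965 = 0.4537 M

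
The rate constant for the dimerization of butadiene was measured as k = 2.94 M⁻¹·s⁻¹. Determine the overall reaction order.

second order (2)

Step 1: The units of k for an nth-order reaction are (concentration)^(1-n)·(time)⁻¹.
Step 2: Here k has units M⁻¹·s⁻¹, so the concentration exponent is -1.
Step 3: 1 - n = -1 ⇒ n = 2. The reaction is second order.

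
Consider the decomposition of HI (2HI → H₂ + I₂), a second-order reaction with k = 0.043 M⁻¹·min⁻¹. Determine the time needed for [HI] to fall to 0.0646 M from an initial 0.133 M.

185.1 min

Step 1: For second-order: t = (1/[HI] - 1/[HI]₀)/k
Step 2: t = (1/0.0646 - 1/0.133)/0.043
Step 3: t = (15.48 - 7.519)/0.043
Step 4: t = 7.961/0.043 = 185.1 min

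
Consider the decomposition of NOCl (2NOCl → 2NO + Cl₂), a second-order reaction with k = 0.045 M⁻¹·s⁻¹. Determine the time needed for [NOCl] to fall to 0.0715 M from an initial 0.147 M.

159.6 s

Step 1: For second-order: t = (1/[NOCl] - 1/[NOCl]₀)/k
Step 2: t = (1/0.0715 - 1/0.147)/0.045
Step 3: t = (13.99 - 6.803)/0.045
Step 4: t = 7.183/0.045 = 159.6 s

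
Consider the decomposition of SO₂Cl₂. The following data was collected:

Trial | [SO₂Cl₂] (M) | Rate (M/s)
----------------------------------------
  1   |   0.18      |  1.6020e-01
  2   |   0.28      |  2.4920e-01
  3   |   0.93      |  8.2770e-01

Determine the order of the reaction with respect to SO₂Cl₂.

first order (1)

Step 1: Compare trials to find order n where rate₂/rate₁ = ([SO₂Cl₂]₂/[SO₂Cl₂]₁)^n
Step 2: rate₂/rate₁ = 2.4920e-01/1.6020e-01 = 1.556
Step 3: [SO₂Cl₂]₂/[SO₂Cl₂]₁ = 0.28/0.18 = 1.556
Step 4: n = ln(1.556)/ln(1.556) = 1.00 ≈ 1
Step 5: The reaction is first order in SO₂Cl₂.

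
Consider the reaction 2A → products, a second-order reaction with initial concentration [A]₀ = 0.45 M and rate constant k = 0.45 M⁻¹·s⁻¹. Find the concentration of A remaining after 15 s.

0.1115 M

Step 1: For a second-order reaction: 1/[A] = 1/[A]₀ + kt
Step 2: 1/[A] = 1/0.45 + 0.45 × 15
Step 3: 1/[A] = 2.222 + 6.75 = 8.972
Step 4: [A] = 1/8.972 = 0.1115 M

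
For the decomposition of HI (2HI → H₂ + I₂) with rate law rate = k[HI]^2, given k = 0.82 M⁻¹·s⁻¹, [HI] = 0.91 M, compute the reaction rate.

0.679 M/s

Step 1: Identify the rate law: rate = k[HI]^2
Step 2: Substitute values: rate = 0.82 × (0.91)^2
Step 3: Calculate: rate = 0.82 × 0.8281 = 0.679042 M/s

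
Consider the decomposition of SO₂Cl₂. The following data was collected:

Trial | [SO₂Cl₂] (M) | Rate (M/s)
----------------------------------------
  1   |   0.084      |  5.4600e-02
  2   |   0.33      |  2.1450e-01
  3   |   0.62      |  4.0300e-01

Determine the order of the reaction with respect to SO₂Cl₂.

first order (1)

Step 1: Compare trials to find order n where rate₂/rate₁ = ([SO₂Cl₂]₂/[SO₂Cl₂]₁)^n
Step 2: rate₂/rate₁ = 2.1450e-01/5.4600e-02 = 3.929
Step 3: [SO₂Cl₂]₂/[SO₂Cl₂]₁ = 0.33/0.084 = 3.929
Step 4: n = ln(3.929)/ln(3.929) = 1.00 ≈ 1
Step 5: The reaction is first order in SO₂Cl₂.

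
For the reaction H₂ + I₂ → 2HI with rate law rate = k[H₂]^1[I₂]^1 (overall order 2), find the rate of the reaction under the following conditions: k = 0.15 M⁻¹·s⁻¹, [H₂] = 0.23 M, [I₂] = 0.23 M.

0.007935 M/s

Step 1: The rate law is rate = k[H₂]^1[I₂]^1, overall order = 1+1 = 2
Step 2: Substitute values: rate = 0.15 × (0.23)^1 × (0.23)^1
Step 3: rate = 0.15 × 0.23 × 0.23 = 0.007935 M/s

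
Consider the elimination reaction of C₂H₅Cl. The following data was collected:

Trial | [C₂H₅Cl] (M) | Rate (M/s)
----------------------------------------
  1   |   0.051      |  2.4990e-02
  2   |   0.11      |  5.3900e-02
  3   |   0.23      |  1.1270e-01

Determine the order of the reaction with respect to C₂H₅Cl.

first order (1)

Step 1: Compare trials to find order n where rate₂/rate₁ = ([C₂H₅Cl]₂/[C₂H₅Cl]₁)^n
Step 2: rate₂/rate₁ = 5.3900e-02/2.4990e-02 = 2.157
Step 3: [C₂H₅Cl]₂/[C₂H₅Cl]₁ = 0.11/0.051 = 2.157
Step 4: n = ln(2.157)/ln(2.157) = 1.00 ≈ 1
Step 5: The reaction is first order in C₂H₅Cl.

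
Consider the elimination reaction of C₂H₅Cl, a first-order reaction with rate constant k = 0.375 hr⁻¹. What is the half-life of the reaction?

1.848 hr

Step 1: For a first-order reaction, t₁/₂ = ln(2)/k
Step 2: t₁/₂ = ln(2)/0.375
Step 3: t₁/₂ = 0.6931/0.375 = 1.848 hr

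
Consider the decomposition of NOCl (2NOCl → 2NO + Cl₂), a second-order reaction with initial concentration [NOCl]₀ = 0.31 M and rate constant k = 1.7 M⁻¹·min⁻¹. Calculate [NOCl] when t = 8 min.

0.05943 M

Step 1: For a second-order reaction: 1/[NOCl] = 1/[NOCl]₀ + kt
Step 2: 1/[NOCl] = 1/0.31 + 1.7 × 8
Step 3: 1/[NOCl] = 3.226 + 13.6 = 16.83
Step 4: [NOCl] = 1/16.83 = 0.05943 M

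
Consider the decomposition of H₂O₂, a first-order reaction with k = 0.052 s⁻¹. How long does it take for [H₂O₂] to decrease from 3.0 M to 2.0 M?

7.797 s

Step 1: For first-order: t = ln([H₂O₂]₀/[H₂O₂])/k
Step 2: t = ln(3.0/2.0)/0.052
Step 3: t = ln(1.5)/0.052
Step 4: t = 0.4055/0.052 = 7.797 s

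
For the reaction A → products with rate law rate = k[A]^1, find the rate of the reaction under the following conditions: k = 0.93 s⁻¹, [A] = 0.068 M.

0.06324 M/s

Step 1: Identify the rate law: rate = k[A]^1
Step 2: Substitute values: rate = 0.93 × (0.068)^1
Step 3: Calculate: rate = 0.93 × 0.068 = 0.06324 M/s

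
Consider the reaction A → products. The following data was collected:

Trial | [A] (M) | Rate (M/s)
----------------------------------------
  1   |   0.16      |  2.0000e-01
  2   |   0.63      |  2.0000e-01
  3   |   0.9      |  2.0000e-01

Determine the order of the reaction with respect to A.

zeroth order (0)

Step 1: Compare trials - when concentration changes, rate stays constant.
Step 2: rate₂/rate₁ = 2.0000e-01/2.0000e-01 = 1
Step 3: [A]₂/[A]₁ = 0.63/0.16 = 3.938
Step 4: Since rate ratio ≈ (conc ratio)^0, the reaction is zeroth order.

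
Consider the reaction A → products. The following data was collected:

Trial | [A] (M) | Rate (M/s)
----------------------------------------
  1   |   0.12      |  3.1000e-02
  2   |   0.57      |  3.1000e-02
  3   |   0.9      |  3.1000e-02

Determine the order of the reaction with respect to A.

zeroth order (0)

Step 1: Compare trials - when concentration changes, rate stays constant.
Step 2: rate₂/rate₁ = 3.1000e-02/3.1000e-02 = 1
Step 3: [A]₂/[A]₁ = 0.57/0.12 = 4.75
Step 4: Since rate ratio ≈ (conc ratio)^0, the reaction is zeroth order.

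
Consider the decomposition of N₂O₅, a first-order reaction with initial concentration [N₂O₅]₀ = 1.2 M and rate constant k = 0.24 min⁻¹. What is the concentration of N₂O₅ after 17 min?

0.02029 M

Step 1: For a first-order reaction: [N₂O₅] = [N₂O₅]₀ × e^(-kt)
Step 2: [N₂O₅] = 1.2 × e^(-0.24 × 17)
Step 3: [N₂O₅] = 1.2 × e^(-4.08)
Step 4: [N₂O₅] = 1.2 × 0.0169075 = 0.02029 M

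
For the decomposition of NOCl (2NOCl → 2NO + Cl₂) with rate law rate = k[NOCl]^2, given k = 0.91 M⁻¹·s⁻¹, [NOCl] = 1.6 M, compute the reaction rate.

2.33 M/s

Step 1: Identify the rate law: rate = k[NOCl]^2
Step 2: Substitute values: rate = 0.91 × (1.6)^2
Step 3: Calculate: rate = 0.91 × 2.56 = 2.3296 M/s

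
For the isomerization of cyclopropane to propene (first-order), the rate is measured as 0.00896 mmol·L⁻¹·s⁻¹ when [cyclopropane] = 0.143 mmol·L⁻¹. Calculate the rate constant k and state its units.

0.06266 s⁻¹

Step 1: rate = k[cyclopropane]^1, so k = rate / [cyclopropane]^1.
Step 2: k = 0.00896 / (0.143)^1 = 0.00896 / 0.143.
Step 3: k = 0.06266 s⁻¹.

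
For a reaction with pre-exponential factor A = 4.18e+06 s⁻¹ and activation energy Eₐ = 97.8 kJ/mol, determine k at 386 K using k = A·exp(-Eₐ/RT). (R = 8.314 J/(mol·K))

2.43e-07 s⁻¹

Step 1: Use the Arrhenius equation: k = A × exp(-Eₐ/RT)
Step 2: Convert Eₐ to J/mol: 97.8 kJ/mol = 97800 J/mol
Step 3: Calculate the exponent: -Eₐ/(RT) = -97800/(8.314 × 386) = -30.47485
Step 4: k = 4.18e+06 × exp(-30.47485)
Step 5: k = 4.18e+06 × 5.82024e-14 = 2.4329e-07 s⁻¹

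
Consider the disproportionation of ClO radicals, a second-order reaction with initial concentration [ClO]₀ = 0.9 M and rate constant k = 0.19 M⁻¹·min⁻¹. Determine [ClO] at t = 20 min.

0.2036 M

Step 1: For a second-order reaction: 1/[ClO] = 1/[ClO]₀ + kt
Step 2: 1/[ClO] = 1/0.9 + 0.19 × 20
Step 3: 1/[ClO] = 1.111 + 3.8 = 4.911
Step 4: [ClO] = 1/4.911 = 0.2036 M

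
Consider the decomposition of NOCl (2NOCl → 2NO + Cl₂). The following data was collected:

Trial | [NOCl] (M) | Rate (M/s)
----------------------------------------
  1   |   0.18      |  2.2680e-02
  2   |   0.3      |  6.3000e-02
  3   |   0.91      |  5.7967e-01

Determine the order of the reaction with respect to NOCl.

second order (2)

Step 1: Compare trials to find order n where rate₂/rate₁ = ([NOCl]₂/[NOCl]₁)^n
Step 2: rate₂/rate₁ = 6.3000e-02/2.2680e-02 = 2.778
Step 3: [NOCl]₂/[NOCl]₁ = 0.3/0.18 = 1.667
Step 4: n = ln(2.778)/ln(1.667) = 2.00 ≈ 2
Step 5: The reaction is second order in NOCl.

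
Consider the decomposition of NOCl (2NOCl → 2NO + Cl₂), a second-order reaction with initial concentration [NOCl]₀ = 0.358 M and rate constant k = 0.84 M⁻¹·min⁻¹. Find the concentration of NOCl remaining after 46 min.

0.02414 M

Step 1: For a second-order reaction: 1/[NOCl] = 1/[NOCl]₀ + kt
Step 2: 1/[NOCl] = 1/0.358 + 0.84 × 46
Step 3: 1/[NOCl] = 2.793 + 38.64 = 41.43
Step 4: [NOCl] = 1/41.43 = 0.02414 M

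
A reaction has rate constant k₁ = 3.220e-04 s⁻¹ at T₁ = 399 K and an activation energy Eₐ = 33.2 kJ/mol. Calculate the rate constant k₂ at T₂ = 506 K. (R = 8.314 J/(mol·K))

2.673e-03 s⁻¹

Step 1: Use the two-temperature Arrhenius form: ln(k₂/k₁) = -Eₐ/R × (1/T₂ - 1/T₁)
Step 2: Convert Eₐ to J/mol: 33.2 kJ/mol = 33200 J/mol
Step 3: 1/T₂ - 1/T₁ = 1/506 - 1/399 = -5.299811e-04 K⁻¹
Step 4: ln(k₂/k₁) = -33200/8.314 × -5.299811e-04 = 2.11635
Step 5: k₂ = k₁ × exp(2.11635) = 3.220e-04 × 8.30078e+00 = 2.673e-03 s⁻¹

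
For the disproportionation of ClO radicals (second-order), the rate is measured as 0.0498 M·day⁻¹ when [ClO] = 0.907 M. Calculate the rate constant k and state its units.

0.06054 M⁻¹·day⁻¹

Step 1: rate = k[ClO]^2, so k = rate / [ClO]^2.
Step 2: k = 0.0498 / (0.907)^2 = 0.0498 / 0.8226.
Step 3: k = 0.06054 M⁻¹·day⁻¹.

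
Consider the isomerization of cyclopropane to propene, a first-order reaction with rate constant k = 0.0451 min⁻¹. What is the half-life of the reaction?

15.37 min

Step 1: For a first-order reaction, t₁/₂ = ln(2)/k
Step 2: t₁/₂ = ln(2)/0.0451
Step 3: t₁/₂ = 0.6931/0.0451 = 15.37 min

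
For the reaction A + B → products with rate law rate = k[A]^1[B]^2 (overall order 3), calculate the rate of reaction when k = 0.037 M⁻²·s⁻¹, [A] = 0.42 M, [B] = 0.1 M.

0.0001554 M/s

Step 1: The rate law is rate = k[A]^1[B]^2, overall order = 1+2 = 3
Step 2: Substitute values: rate = 0.037 × (0.42)^1 × (0.1)^2
Step 3: rate = 0.037 × 0.42 × 0.01 = 0.0001554 M/s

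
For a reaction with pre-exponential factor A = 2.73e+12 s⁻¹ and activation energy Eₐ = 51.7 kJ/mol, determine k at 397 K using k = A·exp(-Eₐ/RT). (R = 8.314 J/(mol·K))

4.30e+05 s⁻¹

Step 1: Use the Arrhenius equation: k = A × exp(-Eₐ/RT)
Step 2: Convert Eₐ to J/mol: 51.7 kJ/mol = 51700 J/mol
Step 3: Calculate the exponent: -Eₐ/(RT) = -51700/(8.314 × 397) = -15.66354
Step 4: k = 2.73e+12 × exp(-15.66354)
Step 5: k = 2.73e+12 × 1.57547e-07 = 4.3010e+05 s⁻¹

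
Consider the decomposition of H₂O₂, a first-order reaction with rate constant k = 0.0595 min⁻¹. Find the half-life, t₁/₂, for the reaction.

11.65 min

Step 1: For a first-order reaction, t₁/₂ = ln(2)/k
Step 2: t₁/₂ = ln(2)/0.0595
Step 3: t₁/₂ = 0.6931/0.0595 = 11.65 min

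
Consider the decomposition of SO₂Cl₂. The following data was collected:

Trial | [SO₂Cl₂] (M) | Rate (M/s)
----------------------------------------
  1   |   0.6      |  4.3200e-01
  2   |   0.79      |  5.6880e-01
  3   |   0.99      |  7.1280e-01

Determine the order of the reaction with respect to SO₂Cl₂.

first order (1)

Step 1: Compare trials to find order n where rate₂/rate₁ = ([SO₂Cl₂]₂/[SO₂Cl₂]₁)^n
Step 2: rate₂/rate₁ = 5.6880e-01/4.3200e-01 = 1.317
Step 3: [SO₂Cl₂]₂/[SO₂Cl₂]₁ = 0.79/0.6 = 1.317
Step 4: n = ln(1.317)/ln(1.317) = 1.00 ≈ 1
Step 5: The reaction is first order in SO₂Cl₂.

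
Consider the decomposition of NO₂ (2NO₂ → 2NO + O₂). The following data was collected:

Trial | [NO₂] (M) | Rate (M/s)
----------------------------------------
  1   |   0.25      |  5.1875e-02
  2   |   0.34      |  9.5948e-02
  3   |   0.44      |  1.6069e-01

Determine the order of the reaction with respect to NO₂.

second order (2)

Step 1: Compare trials to find order n where rate₂/rate₁ = ([NO₂]₂/[NO₂]₁)^n
Step 2: rate₂/rate₁ = 9.5948e-02/5.1875e-02 = 1.85
Step 3: [NO₂]₂/[NO₂]₁ = 0.34/0.25 = 1.36
Step 4: n = ln(1.85)/ln(1.36) = 2.00 ≈ 2
Step 5: The reaction is second order in NO₂.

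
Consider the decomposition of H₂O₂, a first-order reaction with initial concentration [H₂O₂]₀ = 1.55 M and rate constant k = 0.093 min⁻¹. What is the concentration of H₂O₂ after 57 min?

0.007729 M

Step 1: For a first-order reaction: [H₂O₂] = [H₂O₂]₀ × e^(-kt)
Step 2: [H₂O₂] = 1.55 × e^(-0.093 × 57)
Step 3: [H₂O₂] = 1.55 × e^(-5.301)
Step 4: [H₂O₂] = 1.55 × 0.0049866 = 0.007729 M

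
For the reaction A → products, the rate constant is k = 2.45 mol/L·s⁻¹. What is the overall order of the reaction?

zeroth order (0)

Step 1: The units of k for an nth-order reaction are (concentration)^(1-n)·(time)⁻¹.
Step 2: Here k has units mol/L·s⁻¹, so the concentration exponent is 1.
Step 3: 1 - n = 1 ⇒ n = 0. The reaction is zeroth order.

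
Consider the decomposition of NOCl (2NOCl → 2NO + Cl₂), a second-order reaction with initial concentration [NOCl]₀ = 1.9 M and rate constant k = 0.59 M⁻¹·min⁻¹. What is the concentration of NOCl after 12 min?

0.1315 M

Step 1: For a second-order reaction: 1/[NOCl] = 1/[NOCl]₀ + kt
Step 2: 1/[NOCl] = 1/1.9 + 0.59 × 12
Step 3: 1/[NOCl] = 0.5263 + 7.08 = 7.606
Step 4: [NOCl] = 1/7.606 = 0.1315 M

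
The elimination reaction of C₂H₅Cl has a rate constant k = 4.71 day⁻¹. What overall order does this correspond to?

first order (1)

Step 1: The units of k for an nth-order reaction are (concentration)^(1-n)·(time)⁻¹.
Step 2: Here k has units day⁻¹, so the concentration exponent is 0.
Step 3: 1 - n = 0 ⇒ n = 1. The reaction is first order.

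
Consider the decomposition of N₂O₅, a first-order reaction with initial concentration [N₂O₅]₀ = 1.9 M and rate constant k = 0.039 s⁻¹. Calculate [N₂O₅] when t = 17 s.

0.9791 M

Step 1: For a first-order reaction: [N₂O₅] = [N₂O₅]₀ × e^(-kt)
Step 2: [N₂O₅] = 1.9 × e^(-0.039 × 17)
Step 3: [N₂O₅] = 1.9 × e^(-0.663)
Step 4: [N₂O₅] = 1.9 × 0.515303 = 0.9791 M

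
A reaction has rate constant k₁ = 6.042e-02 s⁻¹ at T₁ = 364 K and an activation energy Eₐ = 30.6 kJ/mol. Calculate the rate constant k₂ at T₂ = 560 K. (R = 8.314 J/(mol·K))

2.080e+00 s⁻¹

Step 1: Use the two-temperature Arrhenius form: ln(k₂/k₁) = -Eₐ/R × (1/T₂ - 1/T₁)
Step 2: Convert Eₐ to J/mol: 30.6 kJ/mol = 30600 J/mol
Step 3: 1/T₂ - 1/T₁ = 1/560 - 1/364 = -9.615385e-04 K⁻¹
Step 4: ln(k₂/k₁) = -30600/8.314 × -9.615385e-04 = 3.53898
Step 5: k₂ = k₁ × exp(3.53898) = 6.042e-02 × 3.44318e+01 = 2.080e+00 s⁻¹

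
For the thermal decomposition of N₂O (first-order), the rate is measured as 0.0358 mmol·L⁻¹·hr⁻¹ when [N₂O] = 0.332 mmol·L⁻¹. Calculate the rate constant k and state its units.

0.1078 hr⁻¹

Step 1: rate = k[N₂O]^1, so k = rate / [N₂O]^1.
Step 2: k = 0.0358 / (0.332)^1 = 0.0358 / 0.332.
Step 3: k = 0.1078 hr⁻¹.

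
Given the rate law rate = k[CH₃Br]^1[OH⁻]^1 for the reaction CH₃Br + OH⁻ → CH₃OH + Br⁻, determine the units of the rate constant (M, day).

M⁻¹·day⁻¹

Step 1: Overall order = 1 + 1 = 2.
Step 2: rate has units M·day⁻¹; [CH₃Br]^1[OH⁻]^1 has units M^2.
Step 3: k = rate/([CH₃Br]^1[OH⁻]^1), so units of k = M^(1-2)·day⁻¹ = M⁻¹·day⁻¹.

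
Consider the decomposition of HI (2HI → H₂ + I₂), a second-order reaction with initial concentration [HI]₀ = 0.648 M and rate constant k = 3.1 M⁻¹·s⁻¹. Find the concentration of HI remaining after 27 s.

0.01173 M

Step 1: For a second-order reaction: 1/[HI] = 1/[HI]₀ + kt
Step 2: 1/[HI] = 1/0.648 + 3.1 × 27
Step 3: 1/[HI] = 1.543 + 83.7 = 85.24
Step 4: [HI] = 1/85.24 = 0.01173 M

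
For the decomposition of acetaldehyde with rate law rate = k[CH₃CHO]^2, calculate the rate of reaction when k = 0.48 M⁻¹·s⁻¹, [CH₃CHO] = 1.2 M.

0.6912 M/s

Step 1: Identify the rate law: rate = k[CH₃CHO]^2
Step 2: Substitute values: rate = 0.48 × (1.2)^2
Step 3: Calculate: rate = 0.48 × 1.44 = 0.6912 M/s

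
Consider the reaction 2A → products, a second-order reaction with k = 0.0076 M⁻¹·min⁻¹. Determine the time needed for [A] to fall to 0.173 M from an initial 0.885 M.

611.9 min

Step 1: For second-order: t = (1/[A] - 1/[A]₀)/k
Step 2: t = (1/0.173 - 1/0.885)/0.0076
Step 3: t = (5.78 - 1.13)/0.0076
Step 4: t = 4.65/0.0076 = 611.9 min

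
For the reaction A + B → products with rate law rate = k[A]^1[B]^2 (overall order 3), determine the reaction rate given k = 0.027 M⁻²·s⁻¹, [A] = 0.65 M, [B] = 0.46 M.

0.003714 M/s

Step 1: The rate law is rate = k[A]^1[B]^2, overall order = 1+2 = 3
Step 2: Substitute values: rate = 0.027 × (0.65)^1 × (0.46)^2
Step 3: rate = 0.027 × 0.65 × 0.2116 = 0.00371358 M/s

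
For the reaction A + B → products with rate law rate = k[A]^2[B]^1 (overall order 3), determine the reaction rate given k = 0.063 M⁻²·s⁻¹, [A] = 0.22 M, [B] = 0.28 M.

0.0008538 M/s

Step 1: The rate law is rate = k[A]^2[B]^1, overall order = 2+1 = 3
Step 2: Substitute values: rate = 0.063 × (0.22)^2 × (0.28)^1
Step 3: rate = 0.063 × 0.0484 × 0.28 = 0.000853776 M/s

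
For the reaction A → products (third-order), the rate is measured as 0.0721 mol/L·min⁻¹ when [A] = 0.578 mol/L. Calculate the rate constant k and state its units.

0.3734 (mol/L)⁻²·min⁻¹

Step 1: rate = k[A]^3, so k = rate / [A]^3.
Step 2: k = 0.0721 / (0.578)^3 = 0.0721 / 0.1931.
Step 3: k = 0.3734 (mol/L)⁻²·min⁻¹.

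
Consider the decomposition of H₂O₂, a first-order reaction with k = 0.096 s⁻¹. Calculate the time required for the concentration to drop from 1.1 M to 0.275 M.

14.44 s

Step 1: For first-order: t = ln([H₂O₂]₀/[H₂O₂])/k
Step 2: t = ln(1.1/0.275)/0.096
Step 3: t = ln(4)/0.096
Step 4: t = 1.386/0.096 = 14.44 s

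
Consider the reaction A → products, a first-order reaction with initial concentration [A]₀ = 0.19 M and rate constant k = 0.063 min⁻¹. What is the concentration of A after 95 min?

0.0004781 M

Step 1: For a first-order reaction: [A] = [A]₀ × e^(-kt)
Step 2: [A] = 0.19 × e^(-0.063 × 95)
Step 3: [A] = 0.19 × e^(-5.985)
Step 4: [A] = 0.19 × 0.00251621 = 0.0004781 M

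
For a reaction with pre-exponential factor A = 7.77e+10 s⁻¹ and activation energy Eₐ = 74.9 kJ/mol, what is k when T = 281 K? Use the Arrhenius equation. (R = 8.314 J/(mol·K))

9.27e-04 s⁻¹

Step 1: Use the Arrhenius equation: k = A × exp(-Eₐ/RT)
Step 2: Convert Eₐ to J/mol: 74.9 kJ/mol = 74900 J/mol
Step 3: Calculate the exponent: -Eₐ/(RT) = -74900/(8.314 × 281) = -32.06014
Step 4: k = 7.77e+10 × exp(-32.06014)
Step 5: k = 7.77e+10 × 1.19250e-14 = 9.2657e-04 s⁻¹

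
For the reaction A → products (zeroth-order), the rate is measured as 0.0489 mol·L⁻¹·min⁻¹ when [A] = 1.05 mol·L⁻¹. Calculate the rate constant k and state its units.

0.0489 mol·L⁻¹·min⁻¹

Step 1: For a zeroth-order reaction, rate = k (independent of concentration).
Step 2: k = rate = 0.0489 mol·L⁻¹·min⁻¹.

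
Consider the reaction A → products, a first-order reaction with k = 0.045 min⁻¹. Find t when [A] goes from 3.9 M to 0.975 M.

30.81 min

Step 1: For first-order: t = ln([A]₀/[A])/k
Step 2: t = ln(3.9/0.975)/0.045
Step 3: t = ln(4)/0.045
Step 4: t = 1.386/0.045 = 30.81 min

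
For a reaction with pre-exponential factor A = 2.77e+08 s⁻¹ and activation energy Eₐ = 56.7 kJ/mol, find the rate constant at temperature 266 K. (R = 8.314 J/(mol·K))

2.03e-03 s⁻¹

Step 1: Use the Arrhenius equation: k = A × exp(-Eₐ/RT)
Step 2: Convert Eₐ to J/mol: 56.7 kJ/mol = 56700 J/mol
Step 3: Calculate the exponent: -Eₐ/(RT) = -56700/(8.314 × 266) = -25.63843
Step 4: k = 2.77e+08 × exp(-25.63843)
Step 5: k = 2.77e+08 × 7.33451e-12 = 2.0317e-03 s⁻¹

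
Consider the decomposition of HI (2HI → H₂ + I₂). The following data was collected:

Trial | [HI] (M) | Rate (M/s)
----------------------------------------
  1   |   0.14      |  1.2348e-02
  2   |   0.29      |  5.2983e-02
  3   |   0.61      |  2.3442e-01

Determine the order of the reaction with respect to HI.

second order (2)

Step 1: Compare trials to find order n where rate₂/rate₁ = ([HI]₂/[HI]₁)^n
Step 2: rate₂/rate₁ = 5.2983e-02/1.2348e-02 = 4.291
Step 3: [HI]₂/[HI]₁ = 0.29/0.14 = 2.071
Step 4: n = ln(4.291)/ln(2.071) = 2.00 ≈ 2
Step 5: The reaction is second order in HI.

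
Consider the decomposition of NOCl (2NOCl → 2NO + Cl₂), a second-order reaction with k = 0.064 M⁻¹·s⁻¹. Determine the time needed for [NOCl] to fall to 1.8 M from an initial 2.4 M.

2.17 s

Step 1: For second-order: t = (1/[NOCl] - 1/[NOCl]₀)/k
Step 2: t = (1/1.8 - 1/2.4)/0.064
Step 3: t = (0.5556 - 0.4167)/0.064
Step 4: t = 0.1389/0.064 = 2.17 s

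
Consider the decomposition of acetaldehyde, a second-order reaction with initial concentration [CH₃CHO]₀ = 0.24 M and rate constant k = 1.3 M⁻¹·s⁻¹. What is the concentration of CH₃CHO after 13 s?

0.04747 M

Step 1: For a second-order reaction: 1/[CH₃CHO] = 1/[CH₃CHO]₀ + kt
Step 2: 1/[CH₃CHO] = 1/0.24 + 1.3 × 13
Step 3: 1/[CH₃CHO] = 4.167 + 16.9 = 21.07
Step 4: [CH₃CHO] = 1/21.07 = 0.04747 M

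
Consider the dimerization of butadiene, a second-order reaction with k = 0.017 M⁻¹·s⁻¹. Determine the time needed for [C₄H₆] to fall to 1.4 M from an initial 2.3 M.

16.44 s

Step 1: For second-order: t = (1/[C₄H₆] - 1/[C₄H₆]₀)/k
Step 2: t = (1/1.4 - 1/2.3)/0.017
Step 3: t = (0.7143 - 0.4348)/0.017
Step 4: t = 0.2795/0.017 = 16.44 s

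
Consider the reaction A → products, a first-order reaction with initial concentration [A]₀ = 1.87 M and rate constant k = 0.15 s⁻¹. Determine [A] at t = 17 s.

0.146 M

Step 1: For a first-order reaction: [A] = [A]₀ × e^(-kt)
Step 2: [A] = 1.87 × e^(-0.15 × 17)
Step 3: [A] = 1.87 × e^(-2.55)
Step 4: [A] = 1.87 × 0.0780817 = 0.146 M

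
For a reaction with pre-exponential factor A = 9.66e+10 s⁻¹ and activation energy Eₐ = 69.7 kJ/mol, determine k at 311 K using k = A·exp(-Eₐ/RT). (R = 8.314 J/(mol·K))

1.90e-01 s⁻¹

Step 1: Use the Arrhenius equation: k = A × exp(-Eₐ/RT)
Step 2: Convert Eₐ to J/mol: 69.7 kJ/mol = 69700 J/mol
Step 3: Calculate the exponent: -Eₐ/(RT) = -69700/(8.314 × 311) = -26.95643
Step 4: k = 9.66e+10 × exp(-26.95643)
Step 5: k = 9.66e+10 × 1.96323e-12 = 1.8965e-01 s⁻¹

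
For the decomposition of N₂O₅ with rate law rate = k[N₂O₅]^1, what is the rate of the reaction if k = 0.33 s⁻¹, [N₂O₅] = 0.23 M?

0.0759 M/s

Step 1: Identify the rate law: rate = k[N₂O₅]^1
Step 2: Substitute values: rate = 0.33 × (0.23)^1
Step 3: Calculate: rate = 0.33 × 0.23 = 0.0759 M/s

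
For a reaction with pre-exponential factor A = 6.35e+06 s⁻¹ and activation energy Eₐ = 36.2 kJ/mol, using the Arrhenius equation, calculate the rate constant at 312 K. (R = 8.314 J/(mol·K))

5.52e+00 s⁻¹

Step 1: Use the Arrhenius equation: k = A × exp(-Eₐ/RT)
Step 2: Convert Eₐ to J/mol: 36.2 kJ/mol = 36200 J/mol
Step 3: Calculate the exponent: -Eₐ/(RT) = -36200/(8.314 × 312) = -13.95545
Step 4: k = 6.35e+06 × exp(-13.95545)
Step 5: k = 6.35e+06 × 8.69411e-07 = 5.5208e+00 s⁻¹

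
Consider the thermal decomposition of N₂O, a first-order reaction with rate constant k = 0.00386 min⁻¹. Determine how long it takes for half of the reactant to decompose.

179.6 min

Step 1: For a first-order reaction, t₁/₂ = ln(2)/k
Step 2: t₁/₂ = ln(2)/0.00386
Step 3: t₁/₂ = 0.6931/0.00386 = 179.6 min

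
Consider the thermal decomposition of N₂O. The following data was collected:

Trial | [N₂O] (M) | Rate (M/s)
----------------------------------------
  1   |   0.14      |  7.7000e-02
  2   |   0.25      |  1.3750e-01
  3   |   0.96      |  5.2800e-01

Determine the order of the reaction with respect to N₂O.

first order (1)

Step 1: Compare trials to find order n where rate₂/rate₁ = ([N₂O]₂/[N₂O]₁)^n
Step 2: rate₂/rate₁ = 1.3750e-01/7.7000e-02 = 1.786
Step 3: [N₂O]₂/[N₂O]₁ = 0.25/0.14 = 1.786
Step 4: n = ln(1.786)/ln(1.786) = 1.00 ≈ 1
Step 5: The reaction is first order in N₂O.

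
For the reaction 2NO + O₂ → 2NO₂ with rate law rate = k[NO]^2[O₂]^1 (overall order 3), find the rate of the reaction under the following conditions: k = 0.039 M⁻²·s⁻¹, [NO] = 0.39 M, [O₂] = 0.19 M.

0.001127 M/s

Step 1: The rate law is rate = k[NO]^2[O₂]^1, overall order = 2+1 = 3
Step 2: Substitute values: rate = 0.039 × (0.39)^2 × (0.19)^1
Step 3: rate = 0.039 × 0.1521 × 0.19 = 0.00112706 M/s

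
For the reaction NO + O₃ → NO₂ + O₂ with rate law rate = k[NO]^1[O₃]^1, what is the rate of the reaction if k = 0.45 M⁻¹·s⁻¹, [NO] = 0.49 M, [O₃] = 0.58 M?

0.1279 M/s

Step 1: The rate law is rate = k[NO]^1[O₃]^1
Step 2: Substitute: rate = 0.45 × (0.49)^1 × (0.58)^1
Step 3: rate = 0.45 × 0.49 × 0.58 = 0.12789 M/s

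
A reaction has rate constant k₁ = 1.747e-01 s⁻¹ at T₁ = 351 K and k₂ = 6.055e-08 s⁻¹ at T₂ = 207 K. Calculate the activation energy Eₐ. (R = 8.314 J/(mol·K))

62.4 kJ/mol

Step 1: Use the two-temperature Arrhenius form: ln(k₂/k₁) = -Eₐ/R × (1/T₂ - 1/T₁)
Step 2: ln(k₂/k₁) = ln(6.055e-08/1.747e-01) = ln(3.46594e-07) = -14.8751
Step 3: 1/T₂ - 1/T₁ = 1/207 - 1/351 = 1.981915e-03 K⁻¹
Step 4: Eₐ = -R × ln(k₂/k₁) / (1/T₂ - 1/T₁) = -8.314 × -14.8751 / 1.981915e-03
Step 5: Eₐ = 6.2400e+04 J/mol = 62.4 kJ/mol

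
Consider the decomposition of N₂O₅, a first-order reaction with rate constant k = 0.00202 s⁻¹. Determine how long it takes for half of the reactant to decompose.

343.1 s

Step 1: For a first-order reaction, t₁/₂ = ln(2)/k
Step 2: t₁/₂ = ln(2)/0.00202
Step 3: t₁/₂ = 0.6931/0.00202 = 343.1 s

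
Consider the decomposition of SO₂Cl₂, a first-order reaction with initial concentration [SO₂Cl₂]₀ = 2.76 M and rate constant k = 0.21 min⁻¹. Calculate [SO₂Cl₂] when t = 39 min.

0.0007657 M

Step 1: For a first-order reaction: [SO₂Cl₂] = [SO₂Cl₂]₀ × e^(-kt)
Step 2: [SO₂Cl₂] = 2.76 × e^(-0.21 × 39)
Step 3: [SO₂Cl₂] = 2.76 × e^(-8.19)
Step 4: [SO₂Cl₂] = 2.76 × 0.000277414 = 0.0007657 M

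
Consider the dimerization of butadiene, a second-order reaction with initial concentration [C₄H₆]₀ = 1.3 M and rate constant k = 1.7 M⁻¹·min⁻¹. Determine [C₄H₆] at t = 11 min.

0.05136 M

Step 1: For a second-order reaction: 1/[C₄H₆] = 1/[C₄H₆]₀ + kt
Step 2: 1/[C₄H₆] = 1/1.3 + 1.7 × 11
Step 3: 1/[C₄H₆] = 0.7692 + 18.7 = 19.47
Step 4: [C₄H₆] = 1/19.47 = 0.05136 M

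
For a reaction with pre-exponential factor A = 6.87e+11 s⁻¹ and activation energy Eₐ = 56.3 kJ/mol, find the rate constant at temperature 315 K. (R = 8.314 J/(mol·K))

3.17e+02 s⁻¹

Step 1: Use the Arrhenius equation: k = A × exp(-Eₐ/RT)
Step 2: Convert Eₐ to J/mol: 56.3 kJ/mol = 56300 J/mol
Step 3: Calculate the exponent: -Eₐ/(RT) = -56300/(8.314 × 315) = -21.49749
Step 4: k = 6.87e+11 × exp(-21.49749)
Step 5: k = 6.87e+11 × 4.61061e-10 = 3.1675e+02 s⁻¹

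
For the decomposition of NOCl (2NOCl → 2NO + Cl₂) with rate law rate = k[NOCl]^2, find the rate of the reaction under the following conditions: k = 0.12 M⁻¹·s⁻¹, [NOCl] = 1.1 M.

0.1452 M/s

Step 1: Identify the rate law: rate = k[NOCl]^2
Step 2: Substitute values: rate = 0.12 × (1.1)^2
Step 3: Calculate: rate = 0.12 × 1.21 = 0.1452 M/s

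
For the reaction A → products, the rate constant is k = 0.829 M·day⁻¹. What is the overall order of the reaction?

zeroth order (0)

Step 1: The units of k for an nth-order reaction are (concentration)^(1-n)·(time)⁻¹.
Step 2: Here k has units M·day⁻¹, so the concentration exponent is 1.
Step 3: 1 - n = 1 ⇒ n = 0. The reaction is zeroth order.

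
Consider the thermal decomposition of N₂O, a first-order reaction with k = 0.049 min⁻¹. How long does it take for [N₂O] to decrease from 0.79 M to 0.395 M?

14.15 min

Step 1: For first-order: t = ln([N₂O]₀/[N₂O])/k
Step 2: t = ln(0.79/0.395)/0.049
Step 3: t = ln(2)/0.049
Step 4: t = 0.6931/0.049 = 14.15 min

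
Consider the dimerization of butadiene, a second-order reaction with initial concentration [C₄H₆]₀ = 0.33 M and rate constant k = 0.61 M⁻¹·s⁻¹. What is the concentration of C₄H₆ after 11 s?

0.1027 M

Step 1: For a second-order reaction: 1/[C₄H₆] = 1/[C₄H₆]₀ + kt
Step 2: 1/[C₄H₆] = 1/0.33 + 0.61 × 11
Step 3: 1/[C₄H₆] = 3.03 + 6.71 = 9.74
Step 4: [C₄H₆] = 1/9.74 = 0.1027 M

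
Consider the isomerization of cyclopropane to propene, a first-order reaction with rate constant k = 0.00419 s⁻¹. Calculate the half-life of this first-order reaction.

165.4 s

Step 1: For a first-order reaction, t₁/₂ = ln(2)/k
Step 2: t₁/₂ = ln(2)/0.00419
Step 3: t₁/₂ = 0.6931/0.00419 = 165.4 s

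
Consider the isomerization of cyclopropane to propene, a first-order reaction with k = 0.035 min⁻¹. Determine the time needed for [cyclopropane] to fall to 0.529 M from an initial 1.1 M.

20.92 min

Step 1: For first-order: t = ln([cyclopropane]₀/[cyclopropane])/k
Step 2: t = ln(1.1/0.529)/0.035
Step 3: t = ln(2.079)/0.035
Step 4: t = 0.7321/0.035 = 20.92 min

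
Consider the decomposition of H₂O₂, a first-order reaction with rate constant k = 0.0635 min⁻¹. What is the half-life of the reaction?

10.92 min

Step 1: For a first-order reaction, t₁/₂ = ln(2)/k
Step 2: t₁/₂ = ln(2)/0.0635
Step 3: t₁/₂ = 0.6931/0.0635 = 10.92 min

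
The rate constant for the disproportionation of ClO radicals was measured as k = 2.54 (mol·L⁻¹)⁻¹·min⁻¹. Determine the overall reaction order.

second order (2)

Step 1: The units of k for an nth-order reaction are (concentration)^(1-n)·(time)⁻¹.
Step 2: Here k has units (mol·L⁻¹)⁻¹·min⁻¹, so the concentration exponent is -1.
Step 3: 1 - n = -1 ⇒ n = 2. The reaction is second order.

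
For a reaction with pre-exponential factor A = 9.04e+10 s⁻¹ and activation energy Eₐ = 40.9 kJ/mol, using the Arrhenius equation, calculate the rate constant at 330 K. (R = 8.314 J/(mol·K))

3.03e+04 s⁻¹

Step 1: Use the Arrhenius equation: k = A × exp(-Eₐ/RT)
Step 2: Convert Eₐ to J/mol: 40.9 kJ/mol = 40900 J/mol
Step 3: Calculate the exponent: -Eₐ/(RT) = -40900/(8.314 × 330) = -14.90731
Step 4: k = 9.04e+10 × exp(-14.90731)
Step 5: k = 9.04e+10 × 3.35612e-07 = 3.0339e+04 s⁻¹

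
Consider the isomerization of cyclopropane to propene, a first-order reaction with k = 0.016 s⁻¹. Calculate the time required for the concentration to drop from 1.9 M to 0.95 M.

43.32 s

Step 1: For first-order: t = ln([cyclopropane]₀/[cyclopropane])/k
Step 2: t = ln(1.9/0.95)/0.016
Step 3: t = ln(2)/0.016
Step 4: t = 0.6931/0.016 = 43.32 s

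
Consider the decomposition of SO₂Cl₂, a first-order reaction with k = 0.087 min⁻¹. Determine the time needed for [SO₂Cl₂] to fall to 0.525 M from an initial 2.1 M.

15.93 min

Step 1: For first-order: t = ln([SO₂Cl₂]₀/[SO₂Cl₂])/k
Step 2: t = ln(2.1/0.525)/0.087
Step 3: t = ln(4)/0.087
Step 4: t = 1.386/0.087 = 15.93 min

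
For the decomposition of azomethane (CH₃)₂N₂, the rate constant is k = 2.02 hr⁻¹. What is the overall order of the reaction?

first order (1)

Step 1: The units of k for an nth-order reaction are (concentration)^(1-n)·(time)⁻¹.
Step 2: Here k has units hr⁻¹, so the concentration exponent is 0.
Step 3: 1 - n = 0 ⇒ n = 1. The reaction is first order.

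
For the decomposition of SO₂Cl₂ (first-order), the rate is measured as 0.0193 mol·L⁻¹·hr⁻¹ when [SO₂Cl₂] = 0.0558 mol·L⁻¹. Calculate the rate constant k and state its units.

0.3459 hr⁻¹

Step 1: rate = k[SO₂Cl₂]^1, so k = rate / [SO₂Cl₂]^1.
Step 2: k = 0.0193 / (0.0558)^1 = 0.0193 / 0.0558.
Step 3: k = 0.3459 hr⁻¹.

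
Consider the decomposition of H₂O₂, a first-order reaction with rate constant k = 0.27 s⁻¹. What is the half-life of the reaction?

2.567 s

Step 1: For a first-order reaction, t₁/₂ = ln(2)/k
Step 2: t₁/₂ = ln(2)/0.27
Step 3: t₁/₂ = 0.6931/0.27 = 2.567 s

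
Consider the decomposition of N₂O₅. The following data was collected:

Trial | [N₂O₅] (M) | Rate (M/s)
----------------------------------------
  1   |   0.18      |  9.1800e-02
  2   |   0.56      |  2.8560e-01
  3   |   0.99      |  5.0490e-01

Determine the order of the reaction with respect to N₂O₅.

first order (1)

Step 1: Compare trials to find order n where rate₂/rate₁ = ([N₂O₅]₂/[N₂O₅]₁)^n
Step 2: rate₂/rate₁ = 2.8560e-01/9.1800e-02 = 3.111
Step 3: [N₂O₅]₂/[N₂O₅]₁ = 0.56/0.18 = 3.111
Step 4: n = ln(3.111)/ln(3.111) = 1.00 ≈ 1
Step 5: The reaction is first order in N₂O₅.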